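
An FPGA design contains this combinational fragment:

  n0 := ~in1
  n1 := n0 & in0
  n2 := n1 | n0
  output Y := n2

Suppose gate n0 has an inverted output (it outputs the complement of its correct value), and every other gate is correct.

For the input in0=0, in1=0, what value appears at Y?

0

Propagate with n0 forced: n0=0 [inverted output], n1=0, n2=0.
So Y = 0. (Without the fault it would be 1.)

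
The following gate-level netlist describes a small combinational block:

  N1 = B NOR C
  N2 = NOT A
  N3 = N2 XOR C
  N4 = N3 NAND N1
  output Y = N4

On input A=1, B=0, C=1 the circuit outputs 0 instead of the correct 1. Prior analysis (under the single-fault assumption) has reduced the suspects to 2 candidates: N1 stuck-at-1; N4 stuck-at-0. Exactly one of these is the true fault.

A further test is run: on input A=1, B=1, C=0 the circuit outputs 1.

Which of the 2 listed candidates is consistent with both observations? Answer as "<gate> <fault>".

N1 stuck-at-1

Evaluate each candidate on input A=1, B=1, C=0:
  N1 stuck-at-1: N1=1 [stuck-at-1], N2=0, N3=0, N4=1 → 1 — matches
  N4 stuck-at-0: N1=0, N2=0, N3=0, N4=0 [stuck-at-0] → 0 — eliminated
Only N1 stuck-at-1 reproduces the observed 1.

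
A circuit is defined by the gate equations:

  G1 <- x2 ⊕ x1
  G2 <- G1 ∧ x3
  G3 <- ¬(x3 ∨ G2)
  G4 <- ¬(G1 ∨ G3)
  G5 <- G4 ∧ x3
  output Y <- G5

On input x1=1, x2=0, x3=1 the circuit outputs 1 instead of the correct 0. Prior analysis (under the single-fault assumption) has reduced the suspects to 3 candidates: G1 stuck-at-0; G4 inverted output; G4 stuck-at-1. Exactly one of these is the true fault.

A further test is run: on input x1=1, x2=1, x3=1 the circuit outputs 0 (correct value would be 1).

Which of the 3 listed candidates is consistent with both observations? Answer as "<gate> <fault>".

G4 inverted output

Evaluate each candidate on input x1=1, x2=1, x3=1:
  G1 stuck-at-0: G1=0 [stuck-at-0], G2=0, G3=0, G4=1, G5=1 → 1 — eliminated
  G4 inverted output: G1=0, G2=0, G3=0, G4=0 [inverted output], G5=0 → 0 — matches
  G4 stuck-at-1: G1=0, G2=0, G3=0, G4=1 [stuck-at-1], G5=1 → 1 — eliminated
Only G4 inverted output reproduces the observed 0.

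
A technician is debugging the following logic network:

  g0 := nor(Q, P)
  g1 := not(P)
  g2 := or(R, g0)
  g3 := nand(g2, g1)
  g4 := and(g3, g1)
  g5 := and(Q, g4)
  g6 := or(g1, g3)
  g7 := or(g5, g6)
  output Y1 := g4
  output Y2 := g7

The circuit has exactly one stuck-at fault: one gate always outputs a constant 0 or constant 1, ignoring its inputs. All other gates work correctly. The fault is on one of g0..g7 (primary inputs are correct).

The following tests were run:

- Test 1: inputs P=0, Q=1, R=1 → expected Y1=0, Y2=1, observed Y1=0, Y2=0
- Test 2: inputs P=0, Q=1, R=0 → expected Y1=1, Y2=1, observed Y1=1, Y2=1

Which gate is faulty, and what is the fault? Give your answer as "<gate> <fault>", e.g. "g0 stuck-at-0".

Fault-free values for test 1 (P=0, Q=1, R=1): g0=0, g1=1, g2=1, g3=0, g4=0, g5=0, g6=1, g7=1, giving Y1=0, Y2=1. Observed Y1=0, Y2=0.
Test 1: faults giving observed Y1=0, Y2=0 are {g6 stuck-at-0, g7 stuck-at-0}.
Test 2 (P=0, Q=1, R=0): fault-free g0=0, g1=1, g2=0, g3=1, g4=1, g5=1, g6=1, g7=1 → Y1=1, Y2=1; observed Y1=1, Y2=1. Eliminates g7 stuck-at-0.
Only g6 stuck-at-0 is consistent with every test.

g6 stuck-at-0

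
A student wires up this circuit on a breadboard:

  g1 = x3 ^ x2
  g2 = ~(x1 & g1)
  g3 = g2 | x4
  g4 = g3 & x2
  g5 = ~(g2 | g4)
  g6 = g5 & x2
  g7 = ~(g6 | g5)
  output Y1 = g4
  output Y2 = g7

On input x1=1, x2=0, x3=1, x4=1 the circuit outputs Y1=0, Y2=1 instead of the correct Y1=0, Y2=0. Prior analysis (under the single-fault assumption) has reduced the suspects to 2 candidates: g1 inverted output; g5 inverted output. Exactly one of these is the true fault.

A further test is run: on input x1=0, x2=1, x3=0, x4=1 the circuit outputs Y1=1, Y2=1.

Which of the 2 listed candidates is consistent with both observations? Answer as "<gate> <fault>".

Evaluate each candidate on input x1=0, x2=1, x3=0, x4=1:
  g1 inverted output: g1=0 [inverted output], g2=1, g3=1, g4=1, g5=0, g6=0, g7=1 → Y1=1, Y2=1 — matches
  g5 inverted output: g1=1, g2=1, g3=1, g4=1, g5=1 [inverted output], g6=1, g7=0 → Y1=1, Y2=0 — eliminated
Only g1 inverted output reproduces the observed Y1=1, Y2=1.

g1 inverted output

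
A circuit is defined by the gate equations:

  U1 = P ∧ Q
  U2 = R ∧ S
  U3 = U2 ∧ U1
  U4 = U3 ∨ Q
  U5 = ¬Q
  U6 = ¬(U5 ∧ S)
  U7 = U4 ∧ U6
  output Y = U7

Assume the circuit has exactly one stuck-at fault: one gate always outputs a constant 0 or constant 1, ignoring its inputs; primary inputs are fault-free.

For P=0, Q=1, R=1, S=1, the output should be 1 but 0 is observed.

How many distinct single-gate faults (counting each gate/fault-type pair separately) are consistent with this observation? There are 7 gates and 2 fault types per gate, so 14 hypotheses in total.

4

Fault-free: U1=0, U2=1, U3=0, U4=1, U5=0, U6=1, U7=1 → 1. Observed 0.
  U1 stuck-at-0: output 1 ✗
  U1 stuck-at-1: output 1 ✗
  U2 stuck-at-0: output 1 ✗
  U2 stuck-at-1: output 1 ✗
  U3 stuck-at-0: output 1 ✗
  U3 stuck-at-1: output 1 ✗
  U4 stuck-at-0: output 0 ✓
  U4 stuck-at-1: output 1 ✗
  U5 stuck-at-0: output 1 ✗
  U5 stuck-at-1: output 0 ✓
  U6 stuck-at-0: output 0 ✓
  U6 stuck-at-1: output 1 ✗
  U7 stuck-at-0: output 0 ✓
  U7 stuck-at-1: output 1 ✗
Consistent faults: {U4 stuck-at-0, U5 stuck-at-1, U6 stuck-at-0, U7 stuck-at-0} — 4 in all.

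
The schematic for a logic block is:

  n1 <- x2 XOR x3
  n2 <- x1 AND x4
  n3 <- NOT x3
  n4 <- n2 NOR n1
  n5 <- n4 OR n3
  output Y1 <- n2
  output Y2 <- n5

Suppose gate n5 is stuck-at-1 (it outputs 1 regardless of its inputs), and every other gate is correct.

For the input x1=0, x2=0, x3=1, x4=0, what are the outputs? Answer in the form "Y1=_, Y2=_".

Propagate with n5 forced: n1=1, n2=0, n3=0, n4=0, n5=1 [stuck-at-1].
So the outputs are Y1=0, Y2=1. (Without the fault they would be Y1=0, Y2=0.)

Y1=0, Y2=1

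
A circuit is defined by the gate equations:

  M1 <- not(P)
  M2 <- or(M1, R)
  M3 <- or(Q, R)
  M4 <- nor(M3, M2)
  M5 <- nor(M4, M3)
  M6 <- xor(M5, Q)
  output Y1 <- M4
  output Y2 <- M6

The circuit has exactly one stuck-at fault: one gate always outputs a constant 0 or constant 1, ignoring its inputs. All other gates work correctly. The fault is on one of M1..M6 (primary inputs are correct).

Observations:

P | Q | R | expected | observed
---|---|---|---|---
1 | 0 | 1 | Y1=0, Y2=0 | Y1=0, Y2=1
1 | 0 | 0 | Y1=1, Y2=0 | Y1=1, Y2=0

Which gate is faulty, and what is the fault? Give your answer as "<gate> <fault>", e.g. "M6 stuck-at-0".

Fault-free values for test 1 (P=1, Q=0, R=1): M1=0, M2=1, M3=1, M4=0, M5=0, M6=0, giving Y1=0, Y2=0. Observed Y1=0, Y2=1.
Test 1: faults giving observed Y1=0, Y2=1 are {M3 stuck-at-0, M5 stuck-at-1, M6 stuck-at-1}.
Test 2 (P=1, Q=0, R=0): fault-free M1=0, M2=0, M3=0, M4=1, M5=0, M6=0 → Y1=1, Y2=0; observed Y1=1, Y2=0. Eliminates M5 stuck-at-1, M6 stuck-at-1.
Only M3 stuck-at-0 is consistent with every test.

M3 stuck-at-0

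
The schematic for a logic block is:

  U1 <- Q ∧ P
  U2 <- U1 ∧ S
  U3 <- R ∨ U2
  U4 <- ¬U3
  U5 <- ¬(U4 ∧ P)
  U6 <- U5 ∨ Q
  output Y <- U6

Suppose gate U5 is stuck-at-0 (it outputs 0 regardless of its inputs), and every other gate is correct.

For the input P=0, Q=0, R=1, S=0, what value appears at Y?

0

Propagate with U5 forced: U1=0, U2=0, U3=1, U4=0, U5=0 [stuck-at-0], U6=0.
So Y = 0. (Without the fault it would be 1.)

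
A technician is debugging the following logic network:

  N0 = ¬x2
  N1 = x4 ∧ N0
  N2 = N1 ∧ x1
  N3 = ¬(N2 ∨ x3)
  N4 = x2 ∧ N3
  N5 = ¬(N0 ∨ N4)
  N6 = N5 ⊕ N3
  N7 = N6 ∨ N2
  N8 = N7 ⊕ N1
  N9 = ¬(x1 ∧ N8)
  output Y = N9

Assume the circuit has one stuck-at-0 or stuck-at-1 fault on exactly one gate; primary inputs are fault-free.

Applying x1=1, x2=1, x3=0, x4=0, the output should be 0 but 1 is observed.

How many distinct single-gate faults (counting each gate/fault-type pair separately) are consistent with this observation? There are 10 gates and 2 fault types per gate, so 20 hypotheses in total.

Fault-free: N0=0, N1=0, N2=0, N3=1, N4=1, N5=0, N6=1, N7=1, N8=1, N9=0 → 0. Observed 1.
  N0: none of the 2 fault types match ✗
  N1: stuck-at-1 ✓; others ✗
  N2: none of the 2 fault types match ✗
  N3: none of the 2 fault types match ✗
  N4: stuck-at-0 ✓; others ✗
  N5: stuck-at-1 ✓; others ✗
  N6: stuck-at-0 ✓; others ✗
  N7: stuck-at-0 ✓; others ✗
  N8: stuck-at-0 ✓; others ✗
  N9: stuck-at-1 ✓; others ✗
Consistent faults: {N1 stuck-at-1, N4 stuck-at-0, N5 stuck-at-1, N6 stuck-at-0, N7 stuck-at-0, N8 stuck-at-0, N9 stuck-at-1} — 7 in all.

7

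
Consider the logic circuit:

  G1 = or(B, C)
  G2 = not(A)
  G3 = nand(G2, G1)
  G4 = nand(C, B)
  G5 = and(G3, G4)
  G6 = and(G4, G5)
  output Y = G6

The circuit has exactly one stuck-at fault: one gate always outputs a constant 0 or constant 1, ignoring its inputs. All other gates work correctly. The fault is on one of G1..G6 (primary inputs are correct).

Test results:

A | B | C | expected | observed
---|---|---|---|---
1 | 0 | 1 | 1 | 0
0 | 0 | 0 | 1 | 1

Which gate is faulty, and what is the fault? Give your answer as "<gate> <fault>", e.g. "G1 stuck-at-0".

Fault-free values for test 1 (A=1, B=0, C=1): G1=1, G2=0, G3=1, G4=1, G5=1, G6=1, giving Y=1. Observed 0.
Test 1: faults giving observed 0 are {G2 stuck-at-1, G3 stuck-at-0, G4 stuck-at-0, G5 stuck-at-0, G6 stuck-at-0}.
Test 2 (A=0, B=0, C=0): fault-free G1=0, G2=1, G3=1, G4=1, G5=1, G6=1 → 1; observed 1. Eliminates G3 stuck-at-0, G4 stuck-at-0, G5 stuck-at-0, G6 stuck-at-0.
Only G2 stuck-at-1 is consistent with every test.

G2 stuck-at-1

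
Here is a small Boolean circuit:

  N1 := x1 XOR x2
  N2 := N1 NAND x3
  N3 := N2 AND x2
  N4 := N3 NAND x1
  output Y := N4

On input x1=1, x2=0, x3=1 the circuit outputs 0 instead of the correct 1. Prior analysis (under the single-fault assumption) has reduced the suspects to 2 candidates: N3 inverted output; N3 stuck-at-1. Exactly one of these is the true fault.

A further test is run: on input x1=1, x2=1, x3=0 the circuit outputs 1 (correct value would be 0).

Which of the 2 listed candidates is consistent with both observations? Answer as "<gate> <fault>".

Evaluate each candidate on input x1=1, x2=1, x3=0:
  N3 inverted output: N1=0, N2=1, N3=0 [inverted output], N4=1 → 1 — matches
  N3 stuck-at-1: N1=0, N2=1, N3=1 [stuck-at-1], N4=0 → 0 — eliminated
Only N3 inverted output reproduces the observed 1.

N3 inverted output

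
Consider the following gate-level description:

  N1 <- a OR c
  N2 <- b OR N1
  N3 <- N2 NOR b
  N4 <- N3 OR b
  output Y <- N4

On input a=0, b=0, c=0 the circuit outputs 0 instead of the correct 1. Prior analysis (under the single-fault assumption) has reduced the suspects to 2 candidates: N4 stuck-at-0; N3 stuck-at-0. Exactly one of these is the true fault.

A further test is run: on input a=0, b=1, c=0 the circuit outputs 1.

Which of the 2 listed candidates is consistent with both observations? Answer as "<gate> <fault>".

Evaluate each candidate on input a=0, b=1, c=0:
  N4 stuck-at-0: N1=0, N2=1, N3=0, N4=0 [stuck-at-0] → 0 — eliminated
  N3 stuck-at-0: N1=0, N2=1, N3=0 [stuck-at-0], N4=1 → 1 — matches
Only N3 stuck-at-0 reproduces the observed 1.

N3 stuck-at-0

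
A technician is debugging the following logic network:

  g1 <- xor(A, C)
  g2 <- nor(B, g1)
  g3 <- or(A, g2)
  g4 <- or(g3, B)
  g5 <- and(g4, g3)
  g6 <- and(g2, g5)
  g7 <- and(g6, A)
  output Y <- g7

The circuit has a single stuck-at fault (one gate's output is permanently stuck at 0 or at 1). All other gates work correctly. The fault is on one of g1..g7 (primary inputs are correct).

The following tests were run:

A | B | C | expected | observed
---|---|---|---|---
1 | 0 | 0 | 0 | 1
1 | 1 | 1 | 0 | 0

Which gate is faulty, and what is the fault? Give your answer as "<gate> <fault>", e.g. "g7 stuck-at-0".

Fault-free values for test 1 (A=1, B=0, C=0): g1=1, g2=0, g3=1, g4=1, g5=1, g6=0, g7=0, giving Y=0. Observed 1.
Test 1: faults giving observed 1 are {g1 stuck-at-0, g2 stuck-at-1, g6 stuck-at-1, g7 stuck-at-1}.
Test 2 (A=1, B=1, C=1): fault-free g1=0, g2=0, g3=1, g4=1, g5=1, g6=0, g7=0 → 0; observed 0. Eliminates g2 stuck-at-1, g6 stuck-at-1, g7 stuck-at-1.
Only g1 stuck-at-0 is consistent with every test.

g1 stuck-at-0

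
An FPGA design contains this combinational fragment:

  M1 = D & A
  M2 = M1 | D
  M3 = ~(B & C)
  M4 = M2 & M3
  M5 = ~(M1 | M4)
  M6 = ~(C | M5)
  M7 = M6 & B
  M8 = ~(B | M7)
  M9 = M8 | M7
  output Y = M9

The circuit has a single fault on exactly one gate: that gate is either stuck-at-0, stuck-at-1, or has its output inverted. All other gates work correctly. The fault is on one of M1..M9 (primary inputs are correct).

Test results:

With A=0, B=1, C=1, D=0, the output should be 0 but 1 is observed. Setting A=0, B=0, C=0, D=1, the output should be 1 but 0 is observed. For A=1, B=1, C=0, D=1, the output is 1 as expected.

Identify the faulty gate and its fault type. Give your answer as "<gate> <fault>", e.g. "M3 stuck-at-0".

Fault-free values for test 1 (A=0, B=1, C=1, D=0): M1=0, M2=0, M3=0, M4=0, M5=1, M6=0, M7=0, M8=0, M9=0, giving Y=0. Observed 1.
Test 1: faults giving observed 1 are {M6 stuck-at-1, M6 inverted output, M7 stuck-at-1, M7 inverted output, M8 stuck-at-1, M8 inverted output, M9 stuck-at-1, M9 inverted output}.
Test 2 (A=0, B=0, C=0, D=1): fault-free M1=0, M2=1, M3=1, M4=1, M5=0, M6=1, M7=0, M8=1, M9=1 → 1; observed 0. Eliminates M6 stuck-at-1, M6 inverted output, M7 stuck-at-1, M7 inverted output, M8 stuck-at-1, M9 stuck-at-1.
Test 3 (A=1, B=1, C=0, D=1): fault-free M1=1, M2=1, M3=1, M4=1, M5=0, M6=1, M7=1, M8=0, M9=1 → 1; observed 1. Eliminates M9 inverted output.
Only M8 inverted output is consistent with every test.

M8 inverted output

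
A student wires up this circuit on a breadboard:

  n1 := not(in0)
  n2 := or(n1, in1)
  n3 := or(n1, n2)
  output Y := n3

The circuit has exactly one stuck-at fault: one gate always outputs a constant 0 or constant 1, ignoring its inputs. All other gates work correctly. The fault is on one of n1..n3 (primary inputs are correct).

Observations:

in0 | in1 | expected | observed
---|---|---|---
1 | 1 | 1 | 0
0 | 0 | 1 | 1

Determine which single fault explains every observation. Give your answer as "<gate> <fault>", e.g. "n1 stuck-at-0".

Fault-free values for test 1 (in0=1, in1=1): n1=0, n2=1, n3=1, giving Y=1. Observed 0.
Test 1: faults giving observed 0 are {n2 stuck-at-0, n3 stuck-at-0}.
Test 2 (in0=0, in1=0): fault-free n1=1, n2=1, n3=1 → 1; observed 1. Eliminates n3 stuck-at-0.
Only n2 stuck-at-0 is consistent with every test.

n2 stuck-at-0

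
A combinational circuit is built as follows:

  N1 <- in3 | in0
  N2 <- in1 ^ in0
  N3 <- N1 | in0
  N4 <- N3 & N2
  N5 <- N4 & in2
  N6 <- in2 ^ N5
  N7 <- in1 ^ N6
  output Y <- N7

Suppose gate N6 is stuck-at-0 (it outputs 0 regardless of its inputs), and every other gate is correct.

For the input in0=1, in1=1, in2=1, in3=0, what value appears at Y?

Propagate with N6 forced: N1=1, N2=0, N3=1, N4=0, N5=0, N6=0 [stuck-at-0], N7=1.
So Y = 1. (Without the fault it would be 0.)

1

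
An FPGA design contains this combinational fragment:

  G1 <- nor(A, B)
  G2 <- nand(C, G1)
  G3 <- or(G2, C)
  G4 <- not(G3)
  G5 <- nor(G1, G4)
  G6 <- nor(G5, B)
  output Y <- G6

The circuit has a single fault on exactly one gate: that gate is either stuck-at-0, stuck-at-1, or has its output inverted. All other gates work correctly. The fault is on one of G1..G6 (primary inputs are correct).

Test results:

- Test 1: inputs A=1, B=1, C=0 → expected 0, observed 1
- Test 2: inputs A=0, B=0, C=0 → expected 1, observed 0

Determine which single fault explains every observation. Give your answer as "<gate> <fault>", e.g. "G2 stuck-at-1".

Fault-free values for test 1 (A=1, B=1, C=0): G1=0, G2=1, G3=1, G4=0, G5=1, G6=0, giving Y=0. Observed 1.
Test 1: faults giving observed 1 are {G6 stuck-at-1, G6 inverted output}.
Test 2 (A=0, B=0, C=0): fault-free G1=1, G2=1, G3=1, G4=0, G5=0, G6=1 → 1; observed 0. Eliminates G6 stuck-at-1.
Only G6 inverted output is consistent with every test.

G6 inverted output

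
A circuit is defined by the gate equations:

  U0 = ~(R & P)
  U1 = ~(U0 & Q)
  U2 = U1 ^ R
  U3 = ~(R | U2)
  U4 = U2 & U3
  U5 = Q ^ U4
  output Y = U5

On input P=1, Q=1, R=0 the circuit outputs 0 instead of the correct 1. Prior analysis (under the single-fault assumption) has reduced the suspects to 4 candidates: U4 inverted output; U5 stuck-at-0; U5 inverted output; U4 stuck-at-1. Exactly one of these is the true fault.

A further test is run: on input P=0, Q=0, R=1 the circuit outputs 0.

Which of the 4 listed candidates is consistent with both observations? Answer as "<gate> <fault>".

U5 stuck-at-0

Evaluate each candidate on input P=0, Q=0, R=1:
  U4 inverted output: U0=1, U1=1, U2=0, U3=0, U4=1 [inverted output], U5=1 → 1 — eliminated
  U5 stuck-at-0: U0=1, U1=1, U2=0, U3=0, U4=0, U5=0 [stuck-at-0] → 0 — matches
  U5 inverted output: U0=1, U1=1, U2=0, U3=0, U4=0, U5=1 [inverted output] → 1 — eliminated
  U4 stuck-at-1: U0=1, U1=1, U2=0, U3=0, U4=1 [stuck-at-1], U5=1 → 1 — eliminated
Only U5 stuck-at-0 reproduces the observed 0.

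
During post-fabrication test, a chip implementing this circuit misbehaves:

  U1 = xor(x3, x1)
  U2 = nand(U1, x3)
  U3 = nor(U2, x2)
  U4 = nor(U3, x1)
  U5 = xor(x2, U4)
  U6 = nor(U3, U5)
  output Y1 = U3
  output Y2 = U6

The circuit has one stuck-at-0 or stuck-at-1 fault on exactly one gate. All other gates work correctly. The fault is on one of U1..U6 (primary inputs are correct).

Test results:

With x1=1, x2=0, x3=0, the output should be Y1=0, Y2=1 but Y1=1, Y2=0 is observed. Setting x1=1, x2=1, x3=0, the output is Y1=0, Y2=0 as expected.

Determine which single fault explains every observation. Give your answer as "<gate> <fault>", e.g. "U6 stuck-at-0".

Fault-free values for test 1 (x1=1, x2=0, x3=0): U1=1, U2=1, U3=0, U4=0, U5=0, U6=1, giving Y1=0, Y2=1. Observed Y1=1, Y2=0.
Test 1: faults giving observed Y1=1, Y2=0 are {U2 stuck-at-0, U3 stuck-at-1}.
Test 2 (x1=1, x2=1, x3=0): fault-free U1=1, U2=1, U3=0, U4=0, U5=1, U6=0 → Y1=0, Y2=0; observed Y1=0, Y2=0. Eliminates U3 stuck-at-1.
Only U2 stuck-at-0 is consistent with every test.

U2 stuck-at-0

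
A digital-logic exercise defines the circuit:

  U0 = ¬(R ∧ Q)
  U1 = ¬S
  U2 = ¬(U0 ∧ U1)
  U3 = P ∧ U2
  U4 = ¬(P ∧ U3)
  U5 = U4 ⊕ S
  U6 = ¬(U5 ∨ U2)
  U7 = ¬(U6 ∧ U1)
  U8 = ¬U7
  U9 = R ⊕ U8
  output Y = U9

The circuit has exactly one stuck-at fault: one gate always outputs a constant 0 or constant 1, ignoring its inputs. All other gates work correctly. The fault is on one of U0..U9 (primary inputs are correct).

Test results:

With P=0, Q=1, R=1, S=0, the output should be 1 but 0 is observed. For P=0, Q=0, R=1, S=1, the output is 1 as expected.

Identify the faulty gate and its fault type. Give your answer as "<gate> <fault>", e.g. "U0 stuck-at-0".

Fault-free values for test 1 (P=0, Q=1, R=1, S=0): U0=0, U1=1, U2=1, U3=0, U4=1, U5=1, U6=0, U7=1, U8=0, U9=1, giving Y=1. Observed 0.
Test 1: faults giving observed 0 are {U6 stuck-at-1, U7 stuck-at-0, U8 stuck-at-1, U9 stuck-at-0}.
Test 2 (P=0, Q=0, R=1, S=1): fault-free U0=1, U1=0, U2=1, U3=0, U4=1, U5=0, U6=0, U7=1, U8=0, U9=1 → 1; observed 1. Eliminates U7 stuck-at-0, U8 stuck-at-1, U9 stuck-at-0.
Only U6 stuck-at-1 is consistent with every test.

U6 stuck-at-1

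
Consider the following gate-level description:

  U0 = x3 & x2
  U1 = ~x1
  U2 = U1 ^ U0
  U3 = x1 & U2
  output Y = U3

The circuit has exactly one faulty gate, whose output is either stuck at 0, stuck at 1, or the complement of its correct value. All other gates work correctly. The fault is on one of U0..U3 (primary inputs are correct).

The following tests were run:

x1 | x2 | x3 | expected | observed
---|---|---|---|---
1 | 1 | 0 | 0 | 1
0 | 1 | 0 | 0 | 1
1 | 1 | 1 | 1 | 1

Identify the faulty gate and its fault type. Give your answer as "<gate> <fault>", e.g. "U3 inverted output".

Fault-free values for test 1 (x1=1, x2=1, x3=0): U0=0, U1=0, U2=0, U3=0, giving Y=0. Observed 1.
Test 1: faults giving observed 1 are {U0 stuck-at-1, U0 inverted output, U1 stuck-at-1, U1 inverted output, U2 stuck-at-1, U2 inverted output, U3 stuck-at-1, U3 inverted output}.
Test 2 (x1=0, x2=1, x3=0): fault-free U0=0, U1=1, U2=1, U3=0 → 0; observed 1. Eliminates U0 stuck-at-1, U0 inverted output, U1 stuck-at-1, U1 inverted output, U2 stuck-at-1, U2 inverted output.
Test 3 (x1=1, x2=1, x3=1): fault-free U0=1, U1=0, U2=1, U3=1 → 1; observed 1. Eliminates U3 inverted output.
Only U3 stuck-at-1 is consistent with every test.

U3 stuck-at-1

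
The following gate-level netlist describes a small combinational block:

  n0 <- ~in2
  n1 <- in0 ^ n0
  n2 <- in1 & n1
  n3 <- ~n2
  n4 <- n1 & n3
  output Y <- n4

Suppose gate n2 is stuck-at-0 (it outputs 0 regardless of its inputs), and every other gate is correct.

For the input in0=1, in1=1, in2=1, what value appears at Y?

1

Propagate with n2 forced: n0=0, n1=1, n2=0 [stuck-at-0], n3=1, n4=1.
So Y = 1. (Without the fault it would be 0.)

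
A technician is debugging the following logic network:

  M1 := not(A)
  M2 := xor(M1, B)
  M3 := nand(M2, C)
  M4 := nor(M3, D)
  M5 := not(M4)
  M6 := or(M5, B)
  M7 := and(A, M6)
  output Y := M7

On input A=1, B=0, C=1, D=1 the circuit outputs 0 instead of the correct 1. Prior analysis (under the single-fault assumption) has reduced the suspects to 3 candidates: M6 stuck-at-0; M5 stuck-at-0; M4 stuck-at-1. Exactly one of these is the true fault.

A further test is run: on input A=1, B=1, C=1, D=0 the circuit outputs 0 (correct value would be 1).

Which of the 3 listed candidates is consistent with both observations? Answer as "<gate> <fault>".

M6 stuck-at-0

Evaluate each candidate on input A=1, B=1, C=1, D=0:
  M6 stuck-at-0: M1=0, M2=1, M3=0, M4=1, M5=0, M6=0 [stuck-at-0], M7=0 → 0 — matches
  M5 stuck-at-0: M1=0, M2=1, M3=0, M4=1, M5=0 [stuck-at-0], M6=1, M7=1 → 1 — eliminated
  M4 stuck-at-1: M1=0, M2=1, M3=0, M4=1 [stuck-at-1], M5=0, M6=1, M7=1 → 1 — eliminated
Only M6 stuck-at-0 reproduces the observed 0.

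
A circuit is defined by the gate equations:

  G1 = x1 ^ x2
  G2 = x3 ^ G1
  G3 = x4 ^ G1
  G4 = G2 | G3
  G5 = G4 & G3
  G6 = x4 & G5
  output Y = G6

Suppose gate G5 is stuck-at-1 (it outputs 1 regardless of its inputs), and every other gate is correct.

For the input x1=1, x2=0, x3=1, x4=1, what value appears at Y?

1

Propagate with G5 forced: G1=1, G2=0, G3=0, G4=0, G5=1 [stuck-at-1], G6=1.
So Y = 1. (Without the fault it would be 0.)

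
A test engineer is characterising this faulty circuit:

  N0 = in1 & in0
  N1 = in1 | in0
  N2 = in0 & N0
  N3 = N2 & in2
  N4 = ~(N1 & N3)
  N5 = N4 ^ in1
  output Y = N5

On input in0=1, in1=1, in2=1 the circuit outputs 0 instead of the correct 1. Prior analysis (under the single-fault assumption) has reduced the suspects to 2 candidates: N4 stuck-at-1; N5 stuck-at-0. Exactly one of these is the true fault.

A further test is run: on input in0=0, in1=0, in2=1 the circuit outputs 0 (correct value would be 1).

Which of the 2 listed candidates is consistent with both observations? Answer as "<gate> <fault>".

N5 stuck-at-0

Evaluate each candidate on input in0=0, in1=0, in2=1:
  N4 stuck-at-1: N0=0, N1=0, N2=0, N3=0, N4=1 [stuck-at-1], N5=1 → 1 — eliminated
  N5 stuck-at-0: N0=0, N1=0, N2=0, N3=0, N4=1, N5=0 [stuck-at-0] → 0 — matches
Only N5 stuck-at-0 reproduces the observed 0.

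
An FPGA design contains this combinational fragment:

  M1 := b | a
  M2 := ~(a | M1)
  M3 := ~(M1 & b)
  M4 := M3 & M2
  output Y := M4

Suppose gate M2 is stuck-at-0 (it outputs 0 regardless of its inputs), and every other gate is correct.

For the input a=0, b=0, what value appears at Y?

0

Propagate with M2 forced: M1=0, M2=0 [stuck-at-0], M3=1, M4=0.
So Y = 0. (Without the fault it would be 1.)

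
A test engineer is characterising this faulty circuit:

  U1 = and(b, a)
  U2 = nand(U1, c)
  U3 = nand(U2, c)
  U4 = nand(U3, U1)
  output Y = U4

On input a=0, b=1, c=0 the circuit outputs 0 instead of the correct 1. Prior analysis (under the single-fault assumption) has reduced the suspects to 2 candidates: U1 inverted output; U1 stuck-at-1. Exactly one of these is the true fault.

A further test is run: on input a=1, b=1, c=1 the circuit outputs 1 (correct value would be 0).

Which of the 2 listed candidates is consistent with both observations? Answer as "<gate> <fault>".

Evaluate each candidate on input a=1, b=1, c=1:
  U1 inverted output: U1=0 [inverted output], U2=1, U3=0, U4=1 → 1 — matches
  U1 stuck-at-1: U1=1 [stuck-at-1], U2=0, U3=1, U4=0 → 0 — eliminated
Only U1 inverted output reproduces the observed 1.

U1 inverted output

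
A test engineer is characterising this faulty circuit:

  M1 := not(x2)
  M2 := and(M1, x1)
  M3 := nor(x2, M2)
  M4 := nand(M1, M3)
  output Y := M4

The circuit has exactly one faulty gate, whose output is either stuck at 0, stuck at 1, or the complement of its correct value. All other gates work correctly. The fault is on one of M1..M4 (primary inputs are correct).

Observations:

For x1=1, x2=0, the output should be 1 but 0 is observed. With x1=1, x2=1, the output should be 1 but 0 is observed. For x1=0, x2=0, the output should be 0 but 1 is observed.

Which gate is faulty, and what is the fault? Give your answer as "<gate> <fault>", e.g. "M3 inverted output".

M4 inverted output

Fault-free values for test 1 (x1=1, x2=0): M1=1, M2=1, M3=0, M4=1, giving Y=1. Observed 0.
Test 1: faults giving observed 0 are {M2 stuck-at-0, M2 inverted output, M3 stuck-at-1, M3 inverted output, M4 stuck-at-0, M4 inverted output}.
Test 2 (x1=1, x2=1): fault-free M1=0, M2=0, M3=0, M4=1 → 1; observed 0. Eliminates M2 stuck-at-0, M2 inverted output, M3 stuck-at-1, M3 inverted output.
Test 3 (x1=0, x2=0): fault-free M1=1, M2=0, M3=1, M4=0 → 0; observed 1. Eliminates M4 stuck-at-0.
Only M4 inverted output is consistent with every test.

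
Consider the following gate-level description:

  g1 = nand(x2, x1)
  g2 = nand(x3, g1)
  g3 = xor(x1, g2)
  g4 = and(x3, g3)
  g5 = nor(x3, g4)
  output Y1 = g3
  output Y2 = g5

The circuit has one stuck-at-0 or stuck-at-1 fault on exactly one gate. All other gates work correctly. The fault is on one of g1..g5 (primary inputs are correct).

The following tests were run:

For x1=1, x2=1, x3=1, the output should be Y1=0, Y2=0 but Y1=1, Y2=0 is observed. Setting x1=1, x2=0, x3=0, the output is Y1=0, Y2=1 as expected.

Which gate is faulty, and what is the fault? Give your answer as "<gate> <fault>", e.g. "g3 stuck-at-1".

g1 stuck-at-1

Fault-free values for test 1 (x1=1, x2=1, x3=1): g1=0, g2=1, g3=0, g4=0, g5=0, giving Y1=0, Y2=0. Observed Y1=1, Y2=0.
Test 1: faults giving observed Y1=1, Y2=0 are {g1 stuck-at-1, g2 stuck-at-0, g3 stuck-at-1}.
Test 2 (x1=1, x2=0, x3=0): fault-free g1=1, g2=1, g3=0, g4=0, g5=1 → Y1=0, Y2=1; observed Y1=0, Y2=1. Eliminates g2 stuck-at-0, g3 stuck-at-1.
Only g1 stuck-at-1 is consistent with every test.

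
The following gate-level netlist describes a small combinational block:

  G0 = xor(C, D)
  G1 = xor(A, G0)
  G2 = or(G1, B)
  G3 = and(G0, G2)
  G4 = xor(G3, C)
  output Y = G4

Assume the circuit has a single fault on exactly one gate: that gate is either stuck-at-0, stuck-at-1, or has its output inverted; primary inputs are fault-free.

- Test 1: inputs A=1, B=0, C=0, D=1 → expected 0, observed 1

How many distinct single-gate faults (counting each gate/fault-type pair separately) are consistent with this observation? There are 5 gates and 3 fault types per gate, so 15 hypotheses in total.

8

Fault-free: G0=1, G1=0, G2=0, G3=0, G4=0 → 0. Observed 1.
  G0: none of the 3 fault types match ✗
  G1: stuck-at-1, inverted output ✓; others ✗
  G2: stuck-at-1, inverted output ✓; others ✗
  G3: stuck-at-1, inverted output ✓; others ✗
  G4: stuck-at-1, inverted output ✓; others ✗
Consistent faults: {G1 stuck-at-1, G1 inverted output, G2 stuck-at-1, G2 inverted output, G3 stuck-at-1, G3 inverted output, G4 stuck-at-1, G4 inverted output} — 8 in all.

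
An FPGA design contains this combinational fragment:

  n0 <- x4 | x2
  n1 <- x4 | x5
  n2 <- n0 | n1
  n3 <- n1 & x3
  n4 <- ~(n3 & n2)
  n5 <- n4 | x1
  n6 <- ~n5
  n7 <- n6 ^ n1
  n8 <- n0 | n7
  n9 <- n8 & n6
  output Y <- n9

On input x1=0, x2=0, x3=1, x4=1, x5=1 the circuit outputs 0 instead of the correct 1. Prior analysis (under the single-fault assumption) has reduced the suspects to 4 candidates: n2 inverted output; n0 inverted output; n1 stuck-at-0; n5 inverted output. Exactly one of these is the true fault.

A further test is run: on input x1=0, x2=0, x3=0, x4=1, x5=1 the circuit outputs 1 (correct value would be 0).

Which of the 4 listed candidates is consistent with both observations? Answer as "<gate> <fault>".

Evaluate each candidate on input x1=0, x2=0, x3=0, x4=1, x5=1:
  n2 inverted output: n0=1, n1=1, n2=0 [inverted output], n3=0, n4=1, n5=1, n6=0, n7=1, n8=1, n9=0 → 0 — eliminated
  n0 inverted output: n0=0 [inverted output], n1=1, n2=1, n3=0, n4=1, n5=1, n6=0, n7=1, n8=1, n9=0 → 0 — eliminated
  n1 stuck-at-0: n0=1, n1=0 [stuck-at-0], n2=1, n3=0, n4=1, n5=1, n6=0, n7=0, n8=1, n9=0 → 0 — eliminated
  n5 inverted output: n0=1, n1=1, n2=1, n3=0, n4=1, n5=0 [inverted output], n6=1, n7=0, n8=1, n9=1 → 1 — matches
Only n5 inverted output reproduces the observed 1.

n5 inverted output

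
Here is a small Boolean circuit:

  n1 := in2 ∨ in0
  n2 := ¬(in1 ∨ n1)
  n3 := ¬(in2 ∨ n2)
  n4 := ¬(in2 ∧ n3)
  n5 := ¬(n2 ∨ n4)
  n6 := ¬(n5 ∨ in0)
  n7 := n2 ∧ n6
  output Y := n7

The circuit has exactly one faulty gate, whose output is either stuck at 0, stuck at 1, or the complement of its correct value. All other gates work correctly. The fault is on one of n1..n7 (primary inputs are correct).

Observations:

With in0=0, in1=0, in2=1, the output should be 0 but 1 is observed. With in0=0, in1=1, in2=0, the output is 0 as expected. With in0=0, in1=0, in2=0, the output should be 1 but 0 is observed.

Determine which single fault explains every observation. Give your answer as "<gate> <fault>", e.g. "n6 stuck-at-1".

n1 inverted output

Fault-free values for test 1 (in0=0, in1=0, in2=1): n1=1, n2=0, n3=0, n4=1, n5=0, n6=1, n7=0, giving Y=0. Observed 1.
Test 1: faults giving observed 1 are {n1 stuck-at-0, n1 inverted output, n2 stuck-at-1, n2 inverted output, n7 stuck-at-1, n7 inverted output}.
Test 2 (in0=0, in1=1, in2=0): fault-free n1=0, n2=0, n3=1, n4=1, n5=0, n6=1, n7=0 → 0; observed 0. Eliminates n2 stuck-at-1, n2 inverted output, n7 stuck-at-1, n7 inverted output.
Test 3 (in0=0, in1=0, in2=0): fault-free n1=0, n2=1, n3=0, n4=1, n5=0, n6=1, n7=1 → 1; observed 0. Eliminates n1 stuck-at-0.
Only n1 inverted output is consistent with every test.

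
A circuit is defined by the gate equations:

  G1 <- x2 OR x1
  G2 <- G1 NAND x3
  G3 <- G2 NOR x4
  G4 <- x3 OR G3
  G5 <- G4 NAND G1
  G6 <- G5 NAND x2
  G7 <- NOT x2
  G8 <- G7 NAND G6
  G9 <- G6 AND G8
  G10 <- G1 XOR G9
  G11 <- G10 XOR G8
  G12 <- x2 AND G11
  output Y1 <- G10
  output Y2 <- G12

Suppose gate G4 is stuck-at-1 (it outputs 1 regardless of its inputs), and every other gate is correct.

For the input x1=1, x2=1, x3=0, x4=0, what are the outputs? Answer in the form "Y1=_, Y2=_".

Propagate with G4 forced: G1=1, G2=1, G3=0, G4=1 [stuck-at-1], G5=0, G6=1, G7=0, G8=1, G9=1, G10=0, G11=1, G12=1.
So the outputs are Y1=0, Y2=1. (Without the fault they would be Y1=1, Y2=0.)

Y1=0, Y2=1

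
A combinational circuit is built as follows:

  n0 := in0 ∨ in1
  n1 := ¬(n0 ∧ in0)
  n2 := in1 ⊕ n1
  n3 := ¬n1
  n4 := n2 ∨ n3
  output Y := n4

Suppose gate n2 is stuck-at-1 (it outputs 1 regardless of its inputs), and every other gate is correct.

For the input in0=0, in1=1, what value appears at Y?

1

Propagate with n2 forced: n0=1, n1=1, n2=1 [stuck-at-1], n3=0, n4=1.
So Y = 1. (Without the fault it would be 0.)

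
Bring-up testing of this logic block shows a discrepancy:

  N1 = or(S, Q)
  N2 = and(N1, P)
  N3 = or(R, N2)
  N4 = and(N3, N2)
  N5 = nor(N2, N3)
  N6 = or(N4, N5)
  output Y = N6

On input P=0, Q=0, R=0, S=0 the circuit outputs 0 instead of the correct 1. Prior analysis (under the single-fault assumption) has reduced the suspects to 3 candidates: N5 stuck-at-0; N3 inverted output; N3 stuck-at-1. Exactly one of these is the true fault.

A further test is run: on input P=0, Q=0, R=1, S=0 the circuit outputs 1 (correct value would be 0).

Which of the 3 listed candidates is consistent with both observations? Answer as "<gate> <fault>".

Evaluate each candidate on input P=0, Q=0, R=1, S=0:
  N5 stuck-at-0: N1=0, N2=0, N3=1, N4=0, N5=0 [stuck-at-0], N6=0 → 0 — eliminated
  N3 inverted output: N1=0, N2=0, N3=0 [inverted output], N4=0, N5=1, N6=1 → 1 — matches
  N3 stuck-at-1: N1=0, N2=0, N3=1 [stuck-at-1], N4=0, N5=0, N6=0 → 0 — eliminated
Only N3 inverted output reproduces the observed 1.

N3 inverted output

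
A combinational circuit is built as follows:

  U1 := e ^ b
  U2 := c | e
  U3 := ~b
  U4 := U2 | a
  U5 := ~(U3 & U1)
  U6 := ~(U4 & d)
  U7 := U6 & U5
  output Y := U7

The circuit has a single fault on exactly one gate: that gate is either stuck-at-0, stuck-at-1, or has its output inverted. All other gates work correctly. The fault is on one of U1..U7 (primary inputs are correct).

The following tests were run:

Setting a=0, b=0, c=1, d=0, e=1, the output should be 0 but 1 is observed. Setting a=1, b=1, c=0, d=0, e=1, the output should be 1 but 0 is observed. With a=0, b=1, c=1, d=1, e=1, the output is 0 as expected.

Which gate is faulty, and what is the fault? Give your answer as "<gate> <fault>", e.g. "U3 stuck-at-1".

Fault-free values for test 1 (a=0, b=0, c=1, d=0, e=1): U1=1, U2=1, U3=1, U4=1, U5=0, U6=1, U7=0, giving Y=0. Observed 1.
Test 1: faults giving observed 1 are {U1 stuck-at-0, U1 inverted output, U3 stuck-at-0, U3 inverted output, U5 stuck-at-1, U5 inverted output, U7 stuck-at-1, U7 inverted output}.
Test 2 (a=1, b=1, c=0, d=0, e=1): fault-free U1=0, U2=1, U3=0, U4=1, U5=1, U6=1, U7=1 → 1; observed 0. Eliminates U1 stuck-at-0, U1 inverted output, U3 stuck-at-0, U3 inverted output, U5 stuck-at-1, U7 stuck-at-1.
Test 3 (a=0, b=1, c=1, d=1, e=1): fault-free U1=0, U2=1, U3=0, U4=1, U5=1, U6=0, U7=0 → 0; observed 0. Eliminates U7 inverted output.
Only U5 inverted output is consistent with every test.

U5 inverted output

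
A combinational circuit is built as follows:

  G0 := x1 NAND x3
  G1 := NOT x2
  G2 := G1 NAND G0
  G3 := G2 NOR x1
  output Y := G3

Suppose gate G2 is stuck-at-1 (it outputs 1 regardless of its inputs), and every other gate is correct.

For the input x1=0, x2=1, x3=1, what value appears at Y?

0

Propagate with G2 forced: G0=1, G1=0, G2=1 [stuck-at-1], G3=0.
So Y = 0. (Same as the fault-free value — the fault is masked on this input.)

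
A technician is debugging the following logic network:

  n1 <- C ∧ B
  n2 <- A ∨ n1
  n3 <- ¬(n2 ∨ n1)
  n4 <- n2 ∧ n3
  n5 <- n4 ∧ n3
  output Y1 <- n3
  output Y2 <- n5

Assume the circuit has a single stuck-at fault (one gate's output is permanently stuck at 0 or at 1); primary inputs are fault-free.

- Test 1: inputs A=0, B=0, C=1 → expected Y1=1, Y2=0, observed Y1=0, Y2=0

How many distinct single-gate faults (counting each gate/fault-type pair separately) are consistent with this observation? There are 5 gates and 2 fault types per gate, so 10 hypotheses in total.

Fault-free: n1=0, n2=0, n3=1, n4=0, n5=0 → Y1=1, Y2=0. Observed Y1=0, Y2=0.
  n1 stuck-at-0: output Y1=1, Y2=0 ✗
  n1 stuck-at-1: output Y1=0, Y2=0 ✓
  n2 stuck-at-0: output Y1=1, Y2=0 ✗
  n2 stuck-at-1: output Y1=0, Y2=0 ✓
  n3 stuck-at-0: output Y1=0, Y2=0 ✓
  n3 stuck-at-1: output Y1=1, Y2=0 ✗
  n4 stuck-at-0: output Y1=1, Y2=0 ✗
  n4 stuck-at-1: output Y1=1, Y2=1 ✗
  n5 stuck-at-0: output Y1=1, Y2=0 ✗
  n5 stuck-at-1: output Y1=1, Y2=1 ✗
Consistent faults: {n1 stuck-at-1, n2 stuck-at-1, n3 stuck-at-0} — 3 in all.

3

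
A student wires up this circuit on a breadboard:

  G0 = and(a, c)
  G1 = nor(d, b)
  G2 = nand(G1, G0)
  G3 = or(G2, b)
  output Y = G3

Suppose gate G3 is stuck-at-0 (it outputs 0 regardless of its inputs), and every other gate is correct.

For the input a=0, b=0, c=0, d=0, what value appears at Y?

0

Propagate with G3 forced: G0=0, G1=1, G2=1, G3=0 [stuck-at-0].
So Y = 0. (Without the fault it would be 1.)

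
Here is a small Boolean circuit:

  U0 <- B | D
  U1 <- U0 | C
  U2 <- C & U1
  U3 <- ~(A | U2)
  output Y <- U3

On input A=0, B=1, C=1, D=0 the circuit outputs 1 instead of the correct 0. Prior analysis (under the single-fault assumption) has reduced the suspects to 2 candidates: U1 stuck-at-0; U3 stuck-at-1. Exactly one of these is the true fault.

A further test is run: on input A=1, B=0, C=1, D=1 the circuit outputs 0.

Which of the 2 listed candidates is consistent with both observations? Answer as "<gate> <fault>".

U1 stuck-at-0

Evaluate each candidate on input A=1, B=0, C=1, D=1:
  U1 stuck-at-0: U0=1, U1=0 [stuck-at-0], U2=0, U3=0 → 0 — matches
  U3 stuck-at-1: U0=1, U1=1, U2=1, U3=1 [stuck-at-1] → 1 — eliminated
Only U1 stuck-at-0 reproduces the observed 0.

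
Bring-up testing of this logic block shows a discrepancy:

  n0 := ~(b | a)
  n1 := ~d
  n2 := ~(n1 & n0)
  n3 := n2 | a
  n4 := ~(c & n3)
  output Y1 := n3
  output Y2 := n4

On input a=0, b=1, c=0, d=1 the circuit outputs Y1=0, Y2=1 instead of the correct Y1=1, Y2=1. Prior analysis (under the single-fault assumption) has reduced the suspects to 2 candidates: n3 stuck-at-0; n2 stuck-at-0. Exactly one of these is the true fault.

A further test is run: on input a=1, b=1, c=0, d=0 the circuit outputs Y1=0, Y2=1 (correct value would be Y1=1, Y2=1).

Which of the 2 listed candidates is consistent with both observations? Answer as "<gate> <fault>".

Evaluate each candidate on input a=1, b=1, c=0, d=0:
  n3 stuck-at-0: n0=0, n1=1, n2=1, n3=0 [stuck-at-0], n4=1 → Y1=0, Y2=1 — matches
  n2 stuck-at-0: n0=0, n1=1, n2=0 [stuck-at-0], n3=1, n4=1 → Y1=1, Y2=1 — eliminated
Only n3 stuck-at-0 reproduces the observed Y1=0, Y2=1.

n3 stuck-at-0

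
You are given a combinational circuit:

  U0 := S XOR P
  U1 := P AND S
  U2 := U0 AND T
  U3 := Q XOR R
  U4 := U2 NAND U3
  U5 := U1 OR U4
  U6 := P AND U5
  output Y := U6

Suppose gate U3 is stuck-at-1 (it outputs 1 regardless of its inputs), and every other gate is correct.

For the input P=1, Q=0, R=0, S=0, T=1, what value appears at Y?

0

Propagate with U3 forced: U0=1, U1=0, U2=1, U3=1 [stuck-at-1], U4=0, U5=0, U6=0.
So Y = 0. (Without the fault it would be 1.)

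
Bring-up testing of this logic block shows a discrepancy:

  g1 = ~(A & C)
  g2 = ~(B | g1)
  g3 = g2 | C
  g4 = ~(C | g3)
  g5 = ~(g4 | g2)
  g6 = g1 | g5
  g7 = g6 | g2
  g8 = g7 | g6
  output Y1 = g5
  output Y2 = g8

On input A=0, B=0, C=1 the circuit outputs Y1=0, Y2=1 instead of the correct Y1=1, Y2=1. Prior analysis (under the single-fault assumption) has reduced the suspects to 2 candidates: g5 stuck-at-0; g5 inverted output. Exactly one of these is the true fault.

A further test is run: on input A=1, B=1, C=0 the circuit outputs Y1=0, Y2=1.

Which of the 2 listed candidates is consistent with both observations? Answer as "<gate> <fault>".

g5 stuck-at-0

Evaluate each candidate on input A=1, B=1, C=0:
  g5 stuck-at-0: g1=1, g2=0, g3=0, g4=1, g5=0 [stuck-at-0], g6=1, g7=1, g8=1 → Y1=0, Y2=1 — matches
  g5 inverted output: g1=1, g2=0, g3=0, g4=1, g5=1 [inverted output], g6=1, g7=1, g8=1 → Y1=1, Y2=1 — eliminated
Only g5 stuck-at-0 reproduces the observed Y1=0, Y2=1.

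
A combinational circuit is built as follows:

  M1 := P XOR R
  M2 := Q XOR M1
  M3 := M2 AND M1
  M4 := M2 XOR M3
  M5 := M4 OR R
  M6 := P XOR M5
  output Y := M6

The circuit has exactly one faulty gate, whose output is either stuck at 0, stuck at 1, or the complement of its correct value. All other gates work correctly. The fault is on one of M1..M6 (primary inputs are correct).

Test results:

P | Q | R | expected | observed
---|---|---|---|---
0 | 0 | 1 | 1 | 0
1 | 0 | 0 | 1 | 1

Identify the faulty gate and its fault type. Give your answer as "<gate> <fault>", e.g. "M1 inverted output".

Fault-free values for test 1 (P=0, Q=0, R=1): M1=1, M2=1, M3=1, M4=0, M5=1, M6=1, giving Y=1. Observed 0.
Test 1: faults giving observed 0 are {M5 stuck-at-0, M5 inverted output, M6 stuck-at-0, M6 inverted output}.
Test 2 (P=1, Q=0, R=0): fault-free M1=1, M2=1, M3=1, M4=0, M5=0, M6=1 → 1; observed 1. Eliminates M5 inverted output, M6 stuck-at-0, M6 inverted output.
Only M5 stuck-at-0 is consistent with every test.

M5 stuck-at-0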